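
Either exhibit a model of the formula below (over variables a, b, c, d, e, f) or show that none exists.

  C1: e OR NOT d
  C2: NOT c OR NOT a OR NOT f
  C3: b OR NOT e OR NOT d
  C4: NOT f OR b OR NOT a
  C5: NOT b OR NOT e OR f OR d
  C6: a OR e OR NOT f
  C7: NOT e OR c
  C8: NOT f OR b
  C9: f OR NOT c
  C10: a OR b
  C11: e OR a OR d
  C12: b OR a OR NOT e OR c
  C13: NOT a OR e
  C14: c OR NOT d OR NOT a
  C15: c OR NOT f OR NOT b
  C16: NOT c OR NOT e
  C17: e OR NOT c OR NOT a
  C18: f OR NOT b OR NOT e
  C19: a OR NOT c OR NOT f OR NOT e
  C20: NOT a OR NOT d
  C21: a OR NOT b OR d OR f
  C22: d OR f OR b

UNSATISFIABLE

Branch on e: set e = true.
The clause (c) is unit, so c = true.
Now (NOT c) is unsatisfied and unit — conflict.
Undo e and try e = false.
The clause (NOT d) is unit, so d = false.
The clause (a) is unit, so a = true.
Now (NOT a) is unsatisfied and unit — conflict.
Neither e = true nor e = false works.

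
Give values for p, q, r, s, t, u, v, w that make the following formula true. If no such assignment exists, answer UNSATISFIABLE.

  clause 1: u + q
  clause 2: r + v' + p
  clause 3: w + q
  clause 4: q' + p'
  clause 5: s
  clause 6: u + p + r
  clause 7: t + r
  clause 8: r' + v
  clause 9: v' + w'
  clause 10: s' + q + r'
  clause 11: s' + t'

p: 0; q: 1; r: 1; s: 1; t: 0; u: 1; v: 1; w: 0

Unit clause (s) forces s = 1.
Unit clause (t') forces t = 0.
Unit clause (r) forces r = 1.
Unit clause (v) forces v = 1.
Unit clause (w') forces w = 0.
Unit clause (q) forces q = 1.
Unit clause (p') forces p = 0.
Every clause is now satisfied; u is unconstrained.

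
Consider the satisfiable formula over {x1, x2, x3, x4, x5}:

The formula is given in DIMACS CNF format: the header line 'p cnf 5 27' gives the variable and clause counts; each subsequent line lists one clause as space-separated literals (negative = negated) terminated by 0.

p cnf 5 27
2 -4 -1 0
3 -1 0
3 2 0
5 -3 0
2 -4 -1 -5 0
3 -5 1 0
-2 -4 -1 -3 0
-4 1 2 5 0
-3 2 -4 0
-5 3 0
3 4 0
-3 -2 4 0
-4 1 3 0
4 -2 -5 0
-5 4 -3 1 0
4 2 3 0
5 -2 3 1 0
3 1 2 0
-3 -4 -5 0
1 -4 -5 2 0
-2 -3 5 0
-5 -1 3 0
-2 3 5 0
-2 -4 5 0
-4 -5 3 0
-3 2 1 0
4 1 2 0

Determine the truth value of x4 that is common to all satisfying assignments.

False

Suppose x4 = True.
Case x2 = True:
From the singleton clause (x5), x5 = True.
From the singleton clause (x3), x3 = True.
That conflicts with the unit clause (¬x3).
Backtrack on x2: now try x2 = False.
From the singleton clause (¬x1), x1 = False.
From the singleton clause (x3), x3 = True.
That conflicts with the unit clause (¬x3).
Either choice for x2 ends in contradiction.
So every satisfying assignment has x4 = False.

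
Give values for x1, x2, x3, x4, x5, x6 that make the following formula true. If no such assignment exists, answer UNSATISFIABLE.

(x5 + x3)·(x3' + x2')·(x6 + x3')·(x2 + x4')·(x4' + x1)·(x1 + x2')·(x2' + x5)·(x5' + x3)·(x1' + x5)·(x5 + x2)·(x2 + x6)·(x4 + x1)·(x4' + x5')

x1=1,  x2=0,  x3=1,  x4=0,  x5=1,  x6=1

Suppose x5 = 1.
From the singleton clause (x3), x3 = 1.
From the singleton clause (x2'), x2 = 0.
From the singleton clause (x6), x6 = 1.
From the singleton clause (x4'), x4 = 0.
From the singleton clause (x1), x1 = 1.
This assignment satisfies each clause.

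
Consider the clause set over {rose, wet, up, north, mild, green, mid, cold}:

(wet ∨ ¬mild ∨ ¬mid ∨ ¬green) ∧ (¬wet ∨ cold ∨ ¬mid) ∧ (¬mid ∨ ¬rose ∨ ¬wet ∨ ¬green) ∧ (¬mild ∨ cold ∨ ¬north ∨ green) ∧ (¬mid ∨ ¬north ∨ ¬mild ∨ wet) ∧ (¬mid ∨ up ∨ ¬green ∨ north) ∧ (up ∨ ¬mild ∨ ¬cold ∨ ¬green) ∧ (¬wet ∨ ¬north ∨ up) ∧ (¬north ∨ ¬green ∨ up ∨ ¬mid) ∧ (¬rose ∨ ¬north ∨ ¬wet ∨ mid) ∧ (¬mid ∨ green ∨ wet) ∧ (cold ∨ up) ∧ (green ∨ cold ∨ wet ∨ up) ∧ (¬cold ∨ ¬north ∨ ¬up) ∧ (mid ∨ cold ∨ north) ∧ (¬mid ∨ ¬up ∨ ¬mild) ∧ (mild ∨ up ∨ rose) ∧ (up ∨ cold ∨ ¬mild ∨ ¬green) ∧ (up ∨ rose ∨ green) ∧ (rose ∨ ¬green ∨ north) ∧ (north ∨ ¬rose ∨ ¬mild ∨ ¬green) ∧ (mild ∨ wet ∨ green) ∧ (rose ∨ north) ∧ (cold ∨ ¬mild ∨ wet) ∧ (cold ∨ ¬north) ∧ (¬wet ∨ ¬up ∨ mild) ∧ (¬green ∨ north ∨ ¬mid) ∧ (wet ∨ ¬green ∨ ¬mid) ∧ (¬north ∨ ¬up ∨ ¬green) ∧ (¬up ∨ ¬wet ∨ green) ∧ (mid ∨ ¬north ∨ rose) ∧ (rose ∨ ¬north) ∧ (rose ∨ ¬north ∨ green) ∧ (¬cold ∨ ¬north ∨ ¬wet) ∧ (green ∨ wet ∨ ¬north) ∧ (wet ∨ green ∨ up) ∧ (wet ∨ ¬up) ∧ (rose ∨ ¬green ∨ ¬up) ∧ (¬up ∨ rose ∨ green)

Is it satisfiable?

Yes, satisfiable

Suppose cold = True.
Suppose north = False.
(rose) alone gives rose = True.
Suppose mild = False.
Suppose wet = True.
(¬up) alone gives up = False.
Suppose mid = True.
(¬green) alone gives green = False.
This assignment satisfies each clause.
A satisfying assignment: rose: True; wet: True; up: False; north: False; mild: False; green: False; mid: True; cold: True.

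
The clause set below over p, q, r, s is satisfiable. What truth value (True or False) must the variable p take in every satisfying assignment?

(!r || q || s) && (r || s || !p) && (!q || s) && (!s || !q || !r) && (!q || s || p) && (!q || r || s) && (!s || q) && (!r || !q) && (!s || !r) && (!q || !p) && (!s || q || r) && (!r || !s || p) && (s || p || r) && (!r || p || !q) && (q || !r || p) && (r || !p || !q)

False

Suppose p = true.
From the singleton clause (!q), q = false.
From the singleton clause (!s), s = false.
From the singleton clause (!r), r = false.
Now (r) is unsatisfied and unit — conflict.
So every satisfying assignment has p = False.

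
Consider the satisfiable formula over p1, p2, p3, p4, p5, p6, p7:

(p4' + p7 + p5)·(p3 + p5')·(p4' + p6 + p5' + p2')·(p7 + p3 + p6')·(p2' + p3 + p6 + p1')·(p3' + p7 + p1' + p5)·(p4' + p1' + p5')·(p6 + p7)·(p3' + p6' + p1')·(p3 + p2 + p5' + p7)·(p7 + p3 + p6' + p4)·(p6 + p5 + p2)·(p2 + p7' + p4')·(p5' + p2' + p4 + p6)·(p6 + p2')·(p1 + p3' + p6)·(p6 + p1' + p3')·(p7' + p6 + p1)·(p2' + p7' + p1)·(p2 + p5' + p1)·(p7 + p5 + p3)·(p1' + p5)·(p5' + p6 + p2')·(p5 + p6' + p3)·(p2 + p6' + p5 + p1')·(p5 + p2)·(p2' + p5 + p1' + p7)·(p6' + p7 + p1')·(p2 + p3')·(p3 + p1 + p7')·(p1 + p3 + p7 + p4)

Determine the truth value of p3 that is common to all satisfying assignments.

True

Suppose p3 = 0.
From the singleton clause (p5'), p5 = 0.
From the singleton clause (p7), p7 = 1.
From the singleton clause (p1'), p1 = 0.
That conflicts with the unit clause (p1).
So every satisfying assignment has p3 = True.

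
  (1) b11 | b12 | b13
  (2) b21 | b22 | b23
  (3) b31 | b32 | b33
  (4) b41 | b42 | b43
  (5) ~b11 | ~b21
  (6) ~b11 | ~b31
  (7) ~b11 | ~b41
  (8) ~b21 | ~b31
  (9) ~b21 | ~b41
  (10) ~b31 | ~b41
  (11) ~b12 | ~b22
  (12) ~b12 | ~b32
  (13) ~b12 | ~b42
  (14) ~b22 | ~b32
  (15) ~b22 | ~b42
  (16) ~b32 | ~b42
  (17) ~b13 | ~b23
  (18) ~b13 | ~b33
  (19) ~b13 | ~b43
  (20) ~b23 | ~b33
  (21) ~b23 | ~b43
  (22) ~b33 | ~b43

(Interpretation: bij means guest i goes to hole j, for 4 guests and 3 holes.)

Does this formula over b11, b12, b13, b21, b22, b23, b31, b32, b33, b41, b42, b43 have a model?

Branch on b11: set b11 = 0.
Branch on b12: set b12 = 1.
(~b22) alone gives b22 = 0.
(~b32) alone gives b32 = 0.
(~b42) alone gives b42 = 0.
Branch on b21: set b21 = 1.
(~b31) alone gives b31 = 0.
(b33) alone gives b33 = 1.
(~b41) alone gives b41 = 0.
(b43) alone gives b43 = 1.
Now (~b43) is unsatisfied and unit — conflict.
That branch fails; take b21 = 0 instead.
(b23) alone gives b23 = 1.
(~b13) alone gives b13 = 0.
(~b33) alone gives b33 = 0.
(b31) alone gives b31 = 1.
(~b41) alone gives b41 = 0.
(b43) alone gives b43 = 1.
Now (~b43) is unsatisfied and unit — conflict.
Neither b21 = 1 nor b21 = 0 works.
That branch fails; take b12 = 0 instead.
(b13) alone gives b13 = 1.
(~b23) alone gives b23 = 0.
(~b33) alone gives b33 = 0.
(~b43) alone gives b43 = 0.
Branch on b21: set b21 = 1.
(~b31) alone gives b31 = 0.
(b32) alone gives b32 = 1.
(~b41) alone gives b41 = 0.
(b42) alone gives b42 = 1.
Now (~b42) is unsatisfied and unit — conflict.
That branch fails; take b21 = 0 instead.
(b22) alone gives b22 = 1.
(~b32) alone gives b32 = 0.
(b31) alone gives b31 = 1.
(~b41) alone gives b41 = 0.
(b42) alone gives b42 = 1.
Now (~b42) is unsatisfied and unit — conflict.
Neither b21 = 1 nor b21 = 0 works.
Neither b12 = 1 nor b12 = 0 works.
That branch fails; take b11 = 1 instead.
(~b21) alone gives b21 = 0.
(~b31) alone gives b31 = 0.
(~b41) alone gives b41 = 0.
Branch on b22: set b22 = 1.
(~b12) alone gives b12 = 0.
(~b32) alone gives b32 = 0.
(b33) alone gives b33 = 1.
(~b42) alone gives b42 = 0.
(b43) alone gives b43 = 1.
Now (~b43) is unsatisfied and unit — conflict.
That branch fails; take b22 = 0 instead.
(b23) alone gives b23 = 1.
(~b13) alone gives b13 = 0.
(~b33) alone gives b33 = 0.
(b32) alone gives b32 = 1.
(~b12) alone gives b12 = 0.
(~b42) alone gives b42 = 0.
(b43) alone gives b43 = 1.
Now (~b43) is unsatisfied and unit — conflict.
Neither b22 = 1 nor b22 = 0 works.
Neither b11 = 1 nor b11 = 0 works.
No assignment satisfies every clause.

Unsatisfiable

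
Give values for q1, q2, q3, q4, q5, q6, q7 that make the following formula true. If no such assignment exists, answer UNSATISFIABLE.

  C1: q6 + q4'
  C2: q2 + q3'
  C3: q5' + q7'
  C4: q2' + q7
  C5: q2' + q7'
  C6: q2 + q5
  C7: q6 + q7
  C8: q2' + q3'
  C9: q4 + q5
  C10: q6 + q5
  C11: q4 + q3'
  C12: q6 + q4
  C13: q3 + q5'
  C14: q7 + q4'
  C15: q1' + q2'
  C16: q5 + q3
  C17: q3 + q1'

UNSATISFIABLE

Branch on q6: set q6 = 1.
Branch on q2: set q2 = 1.
From the singleton clause (q7), q7 = 1.
That conflicts with the unit clause (q7').
Backtrack on q2: now try q2 = 0.
From the singleton clause (q3'), q3 = 0.
From the singleton clause (q5), q5 = 1.
That conflicts with the unit clause (q5').
Both values of q2 lead to a conflict.
Backtrack on q6: now try q6 = 0.
From the singleton clause (q4'), q4 = 0.
That conflicts with the unit clause (q4).
Both values of q6 lead to a conflict.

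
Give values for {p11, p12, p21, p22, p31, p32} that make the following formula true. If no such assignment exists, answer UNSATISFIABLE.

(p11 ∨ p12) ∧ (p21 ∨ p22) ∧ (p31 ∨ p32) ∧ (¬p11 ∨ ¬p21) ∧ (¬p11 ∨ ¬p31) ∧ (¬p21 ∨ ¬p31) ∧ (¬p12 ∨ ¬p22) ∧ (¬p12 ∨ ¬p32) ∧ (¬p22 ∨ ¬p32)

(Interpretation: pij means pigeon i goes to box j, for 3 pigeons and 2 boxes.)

Try p11 = True.
Unit clause (¬p21) forces p21 = False.
Unit clause (p22) forces p22 = True.
Unit clause (¬p31) forces p31 = False.
Unit clause (p32) forces p32 = True.
That conflicts with the unit clause (¬p32).
So p11 must be the other value — set p11 = False.
Unit clause (p12) forces p12 = True.
Unit clause (¬p22) forces p22 = False.
Unit clause (p21) forces p21 = True.
Unit clause (¬p31) forces p31 = False.
Unit clause (p32) forces p32 = True.
That conflicts with the unit clause (¬p32).
Both values of p11 lead to a conflict.

UNSATISFIABLE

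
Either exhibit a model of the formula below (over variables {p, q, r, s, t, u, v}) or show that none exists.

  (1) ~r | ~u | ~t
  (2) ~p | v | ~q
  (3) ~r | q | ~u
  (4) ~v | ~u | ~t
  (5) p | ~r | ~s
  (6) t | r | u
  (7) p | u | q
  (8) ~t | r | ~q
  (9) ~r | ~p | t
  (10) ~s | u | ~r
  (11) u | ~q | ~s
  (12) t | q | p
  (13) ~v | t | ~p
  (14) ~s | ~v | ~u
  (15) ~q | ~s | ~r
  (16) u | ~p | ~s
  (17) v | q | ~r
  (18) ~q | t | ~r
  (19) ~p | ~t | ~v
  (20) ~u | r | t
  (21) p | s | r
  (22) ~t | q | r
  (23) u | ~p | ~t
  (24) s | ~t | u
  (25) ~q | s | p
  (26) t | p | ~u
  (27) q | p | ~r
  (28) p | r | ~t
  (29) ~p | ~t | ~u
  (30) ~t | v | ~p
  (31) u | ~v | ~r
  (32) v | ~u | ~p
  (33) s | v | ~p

UNSATISFIABLE

Try r = 0.
Try t = 1.
(~q) alone gives q = 0.
But (q) is also a unit clause — contradiction.
That branch fails; take t = 0 instead.
(u) alone gives u = 1.
But (~u) is also a unit clause — contradiction.
Either choice for t ends in contradiction.
That branch fails; take r = 1 instead.
Try u = 0.
(~s) alone gives s = 0.
(~t) alone gives t = 0.
(~p) alone gives p = 0.
(q) alone gives q = 1.
But (~q) is also a unit clause — contradiction.
That branch fails; take u = 1 instead.
(~t) alone gives t = 0.
(q) alone gives q = 1.
But (~q) is also a unit clause — contradiction.
Either choice for u ends in contradiction.
Either choice for r ends in contradiction.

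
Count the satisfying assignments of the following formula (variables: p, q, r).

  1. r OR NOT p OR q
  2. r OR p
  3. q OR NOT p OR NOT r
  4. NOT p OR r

There are 2^3 = 8 truth assignments over (p, q, r).
Check each against the 4 clauses (columns in the order p, q, r):
  F F F  ✗ fails (r OR p)
  F F T  ✓ satisfies all
  F T F  ✗ fails (r OR p)
  F T T  ✓ satisfies all
  T F F  ✗ fails (r OR NOT p OR q)
  T F T  ✗ fails (q OR NOT p OR NOT r)
  T T F  ✗ fails (NOT p OR r)
  T T T  ✓ satisfies all
3 of the 8 rows are models.

3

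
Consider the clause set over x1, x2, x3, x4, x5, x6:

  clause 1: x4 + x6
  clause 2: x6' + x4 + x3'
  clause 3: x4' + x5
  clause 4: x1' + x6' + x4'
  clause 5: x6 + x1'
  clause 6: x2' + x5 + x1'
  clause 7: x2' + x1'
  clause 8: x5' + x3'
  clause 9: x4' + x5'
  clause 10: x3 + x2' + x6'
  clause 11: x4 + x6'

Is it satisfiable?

Branch on x4: set x4 = 1.
(x5) alone gives x5 = 1.
But (x5') is also a unit clause — contradiction.
Backtrack on x4: now try x4 = 0.
(x6) alone gives x6 = 1.
But (x6') is also a unit clause — contradiction.
Either choice for x4 ends in contradiction.
No assignment satisfies every clause.

Unsatisfiable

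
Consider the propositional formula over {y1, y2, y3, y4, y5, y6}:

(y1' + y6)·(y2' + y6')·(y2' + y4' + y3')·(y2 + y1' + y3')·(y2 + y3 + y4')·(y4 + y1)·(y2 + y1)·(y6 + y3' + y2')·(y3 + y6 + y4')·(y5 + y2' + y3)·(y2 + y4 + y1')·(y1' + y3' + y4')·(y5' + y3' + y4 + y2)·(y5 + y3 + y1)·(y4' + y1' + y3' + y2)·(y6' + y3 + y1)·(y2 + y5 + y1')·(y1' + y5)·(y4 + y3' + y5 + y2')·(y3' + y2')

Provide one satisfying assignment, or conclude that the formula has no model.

UNSATISFIABLE

Suppose y1 = 0.
(y4) alone gives y4 = 1.
(y2) alone gives y2 = 1.
(y6') alone gives y6 = 0.
(y3') alone gives y3 = 0.
Now (y3) is unsatisfied and unit — conflict.
Backtrack on y1: now try y1 = 1.
(y6) alone gives y6 = 1.
(y2') alone gives y2 = 0.
(y3') alone gives y3 = 0.
(y4') alone gives y4 = 0.
Now (y4) is unsatisfied and unit — conflict.
Neither y1 = 1 nor y1 = 0 works.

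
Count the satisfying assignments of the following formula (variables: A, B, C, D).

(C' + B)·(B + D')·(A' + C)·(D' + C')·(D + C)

There are 2^4 = 16 truth assignments over (A, B, C, D).
Check each against the 5 clauses (columns in the order A, B, C, D):
  F F F F  ✗ fails (D + C)
  F F F T  ✗ fails (B + D')
  F F T F  ✗ fails (C' + B)
  F F T T  ✗ fails (C' + B)
  F T F F  ✗ fails (D + C)
  F T F T  ✓ satisfies all
  F T T F  ✓ satisfies all
  F T T T  ✗ fails (D' + C')
  T F F F  ✗ fails (A' + C)
  T F F T  ✗ fails (B + D')
  T F T F  ✗ fails (C' + B)
  T F T T  ✗ fails (C' + B)
  T T F F  ✗ fails (A' + C)
  T T F T  ✗ fails (A' + C)
  T T T F  ✓ satisfies all
  T T T T  ✗ fails (D' + C')
3 of the 16 rows are models.

3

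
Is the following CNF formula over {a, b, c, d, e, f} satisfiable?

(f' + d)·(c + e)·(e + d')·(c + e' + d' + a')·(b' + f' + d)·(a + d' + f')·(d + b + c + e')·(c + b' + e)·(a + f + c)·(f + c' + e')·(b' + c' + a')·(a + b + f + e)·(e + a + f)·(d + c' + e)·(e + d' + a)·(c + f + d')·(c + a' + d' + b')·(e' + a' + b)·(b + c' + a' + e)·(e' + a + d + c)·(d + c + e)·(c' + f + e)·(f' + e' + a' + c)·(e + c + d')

Suppose f = 0.
Suppose c = 0.
From the singleton clause (e), e = 1.
From the singleton clause (a), a = 1.
From the singleton clause (d'), d = 0.
From the singleton clause (b), b = 1.
All clauses are satisfied.
A satisfying assignment: a: 1,  b: 1,  c: 0,  d: 0,  e: 1,  f: 0.

Satisfiable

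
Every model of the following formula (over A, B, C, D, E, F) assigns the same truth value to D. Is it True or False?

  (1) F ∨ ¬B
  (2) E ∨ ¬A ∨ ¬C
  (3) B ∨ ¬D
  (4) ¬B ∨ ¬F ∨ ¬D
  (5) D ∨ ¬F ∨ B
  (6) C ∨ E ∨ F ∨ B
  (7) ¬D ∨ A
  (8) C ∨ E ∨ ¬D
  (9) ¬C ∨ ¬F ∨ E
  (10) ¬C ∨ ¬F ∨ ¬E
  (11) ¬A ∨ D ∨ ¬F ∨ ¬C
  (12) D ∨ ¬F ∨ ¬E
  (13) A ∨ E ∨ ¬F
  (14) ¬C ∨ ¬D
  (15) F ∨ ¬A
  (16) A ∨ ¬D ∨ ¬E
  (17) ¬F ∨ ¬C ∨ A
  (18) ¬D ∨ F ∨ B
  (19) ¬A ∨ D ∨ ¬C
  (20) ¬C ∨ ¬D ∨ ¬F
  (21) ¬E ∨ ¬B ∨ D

Suppose D = True.
From the singleton clause (B), B = True.
From the singleton clause (F), F = True.
Now (¬F) is unsatisfied and unit — conflict.
So every satisfying assignment has D = False.

False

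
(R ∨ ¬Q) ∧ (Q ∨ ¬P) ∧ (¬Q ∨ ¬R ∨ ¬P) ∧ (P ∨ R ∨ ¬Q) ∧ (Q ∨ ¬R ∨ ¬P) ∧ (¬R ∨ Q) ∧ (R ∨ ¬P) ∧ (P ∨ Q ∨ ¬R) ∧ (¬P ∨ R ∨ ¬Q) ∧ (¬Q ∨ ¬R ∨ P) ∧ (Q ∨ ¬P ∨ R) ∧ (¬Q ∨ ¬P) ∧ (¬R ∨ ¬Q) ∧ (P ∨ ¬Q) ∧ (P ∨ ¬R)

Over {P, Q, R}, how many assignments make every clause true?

There are 2^3 = 8 truth assignments over (P, Q, R).
Check each against the 15 clauses (columns in the order P, Q, R):
  F F F  ✓ satisfies all
  F F T  ✗ fails (¬R ∨ Q)
  F T F  ✗ fails (R ∨ ¬Q)
  F T T  ✗ fails (¬Q ∨ ¬R ∨ P)
  T F F  ✗ fails (Q ∨ ¬P)
  T F T  ✗ fails (Q ∨ ¬P)
  T T F  ✗ fails (R ∨ ¬Q)
  T T T  ✗ fails (¬Q ∨ ¬R ∨ ¬P)
1 of the 8 rows is a model.

1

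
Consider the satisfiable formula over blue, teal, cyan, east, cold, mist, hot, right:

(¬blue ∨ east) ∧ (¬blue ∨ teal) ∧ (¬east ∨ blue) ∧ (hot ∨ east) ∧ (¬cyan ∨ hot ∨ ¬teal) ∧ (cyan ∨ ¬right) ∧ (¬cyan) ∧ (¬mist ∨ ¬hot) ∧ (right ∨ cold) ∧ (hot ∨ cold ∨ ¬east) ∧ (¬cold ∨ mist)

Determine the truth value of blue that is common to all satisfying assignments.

Suppose blue = False.
(¬east) alone gives east = False.
(hot) alone gives hot = True.
(¬cyan) alone gives cyan = False.
(¬right) alone gives right = False.
(¬mist) alone gives mist = False.
(cold) alone gives cold = True.
Now (¬cold) is unsatisfied and unit — conflict.
So every satisfying assignment has blue = True.

True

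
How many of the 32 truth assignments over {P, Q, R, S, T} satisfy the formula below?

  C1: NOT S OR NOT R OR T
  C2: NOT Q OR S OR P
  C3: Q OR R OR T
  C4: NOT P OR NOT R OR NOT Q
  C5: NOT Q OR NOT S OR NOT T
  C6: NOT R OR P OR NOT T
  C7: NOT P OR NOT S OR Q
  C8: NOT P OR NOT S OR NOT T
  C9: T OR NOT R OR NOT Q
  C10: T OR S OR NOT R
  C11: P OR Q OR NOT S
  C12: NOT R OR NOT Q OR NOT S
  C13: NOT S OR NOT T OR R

7

There are 2^5 = 32 truth assignments over (P, Q, R, S, T).
Split on S. With S = true, the clauses containing S are satisfied and NOT S drops from the rest; 2 of the 2^4 = 16 assignments to the other variables satisfy what remains.
With S = false, by the same count on the reduced clause set, 5 assignments work.
(One model: P=F, Q=F, R=F, S=F, T=T.)
Total: 2 + 5 = 7.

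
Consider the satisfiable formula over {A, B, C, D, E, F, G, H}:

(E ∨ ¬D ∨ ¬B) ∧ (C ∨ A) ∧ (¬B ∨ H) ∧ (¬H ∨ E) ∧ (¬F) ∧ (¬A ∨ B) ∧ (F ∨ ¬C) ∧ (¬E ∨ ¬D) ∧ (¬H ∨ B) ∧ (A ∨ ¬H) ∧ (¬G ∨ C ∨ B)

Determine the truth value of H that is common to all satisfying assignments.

Suppose H = False.
Unit clause (¬B) forces B = False.
Unit clause (¬F) forces F = False.
Unit clause (¬A) forces A = False.
Unit clause (C) forces C = True.
That conflicts with the unit clause (¬C).
So every satisfying assignment has H = True.

True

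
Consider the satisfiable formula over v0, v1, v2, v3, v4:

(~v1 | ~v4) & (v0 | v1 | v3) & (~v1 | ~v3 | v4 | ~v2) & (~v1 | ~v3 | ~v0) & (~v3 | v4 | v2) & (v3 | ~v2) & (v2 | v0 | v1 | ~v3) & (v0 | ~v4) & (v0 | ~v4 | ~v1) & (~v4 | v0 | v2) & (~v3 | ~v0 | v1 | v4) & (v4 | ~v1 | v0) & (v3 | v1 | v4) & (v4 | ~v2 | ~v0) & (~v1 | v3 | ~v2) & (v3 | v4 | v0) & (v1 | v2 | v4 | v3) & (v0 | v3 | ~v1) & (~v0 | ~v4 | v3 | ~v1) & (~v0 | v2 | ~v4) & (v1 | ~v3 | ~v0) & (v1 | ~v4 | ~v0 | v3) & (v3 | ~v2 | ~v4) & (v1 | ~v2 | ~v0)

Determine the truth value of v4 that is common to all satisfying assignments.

Suppose v4 = 1.
(~v1) alone gives v1 = 0.
(v0) alone gives v0 = 1.
(v2) alone gives v2 = 1.
That conflicts with the unit clause (~v2).
So every satisfying assignment has v4 = False.

False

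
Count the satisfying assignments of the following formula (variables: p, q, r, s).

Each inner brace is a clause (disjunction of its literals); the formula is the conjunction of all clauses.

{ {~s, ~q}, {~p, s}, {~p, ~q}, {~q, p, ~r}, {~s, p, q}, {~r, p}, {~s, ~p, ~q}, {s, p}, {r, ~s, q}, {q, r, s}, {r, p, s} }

1

There are 2^4 = 16 truth assignments over (p, q, r, s).
Check each against the 11 clauses (columns in the order p, q, r, s):
  F F F F  ✗ fails (s | p)
  F F F T  ✗ fails (~s | p | q)
  F F T F  ✗ fails (~r | p)
  F F T T  ✗ fails (~s | p | q)
  F T F F  ✗ fails (s | p)
  F T F T  ✗ fails (~s | ~q)
  F T T F  ✗ fails (~q | p | ~r)
  F T T T  ✗ fails (~s | ~q)
  T F F F  ✗ fails (~p | s)
  T F F T  ✗ fails (r | ~s | q)
  T F T F  ✗ fails (~p | s)
  T F T T  ✓ satisfies all
  T T F F  ✗ fails (~p | s)
  T T F T  ✗ fails (~s | ~q)
  T T T F  ✗ fails (~p | s)
  T T T T  ✗ fails (~s | ~q)
1 of the 16 rows is a model.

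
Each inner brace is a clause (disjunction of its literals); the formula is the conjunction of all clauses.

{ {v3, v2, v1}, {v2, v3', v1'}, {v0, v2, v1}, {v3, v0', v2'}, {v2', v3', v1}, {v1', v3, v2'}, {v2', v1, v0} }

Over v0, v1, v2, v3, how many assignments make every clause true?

5

There are 2^4 = 16 truth assignments over (v0, v1, v2, v3).
Split on v0. With v0 = 1, the clauses containing v0 are satisfied and v0' drops from the rest; 3 of the 2^3 = 8 assignments to the other variables satisfy what remains.
With v0 = 0, by the same count on the reduced clause set, 2 assignments work.
(One model: v0=F, v1=T, v2=F, v3=F.)
Total: 3 + 2 = 5.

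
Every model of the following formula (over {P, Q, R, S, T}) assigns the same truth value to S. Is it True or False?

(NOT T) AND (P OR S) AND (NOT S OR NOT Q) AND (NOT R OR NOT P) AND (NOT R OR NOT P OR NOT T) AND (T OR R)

Suppose S = false.
(NOT T) alone gives T = false.
(P) alone gives P = true.
(NOT R) alone gives R = false.
That conflicts with the unit clause (R).
So every satisfying assignment has S = True.

True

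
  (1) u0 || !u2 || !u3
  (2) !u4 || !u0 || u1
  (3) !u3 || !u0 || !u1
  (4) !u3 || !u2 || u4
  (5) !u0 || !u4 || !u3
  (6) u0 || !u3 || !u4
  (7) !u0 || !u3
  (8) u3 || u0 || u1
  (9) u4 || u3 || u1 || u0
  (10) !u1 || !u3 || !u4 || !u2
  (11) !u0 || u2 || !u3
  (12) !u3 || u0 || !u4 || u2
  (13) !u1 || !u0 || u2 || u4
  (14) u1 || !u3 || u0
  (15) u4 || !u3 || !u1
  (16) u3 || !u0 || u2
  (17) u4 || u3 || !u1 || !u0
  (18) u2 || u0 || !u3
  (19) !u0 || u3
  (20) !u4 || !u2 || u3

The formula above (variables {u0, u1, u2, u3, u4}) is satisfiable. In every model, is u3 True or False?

Suppose u3 = true.
The clause (!u0) is unit, so u0 = false.
The clause (!u2) is unit, so u2 = false.
Now (u2) is unsatisfied and unit — conflict.
So every satisfying assignment has u3 = False.

False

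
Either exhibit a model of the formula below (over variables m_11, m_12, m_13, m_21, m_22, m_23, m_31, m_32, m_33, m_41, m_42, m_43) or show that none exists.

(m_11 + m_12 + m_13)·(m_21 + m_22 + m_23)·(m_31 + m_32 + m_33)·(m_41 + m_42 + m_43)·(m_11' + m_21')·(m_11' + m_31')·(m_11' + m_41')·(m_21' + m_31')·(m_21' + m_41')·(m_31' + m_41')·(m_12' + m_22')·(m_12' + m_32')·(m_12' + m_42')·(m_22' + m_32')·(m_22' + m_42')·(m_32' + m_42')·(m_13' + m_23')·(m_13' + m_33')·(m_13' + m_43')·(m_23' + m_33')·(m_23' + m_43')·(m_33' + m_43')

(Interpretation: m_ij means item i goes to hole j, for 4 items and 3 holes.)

Case m_11 = 0:
Case m_12 = 1:
Unit clause (m_22') forces m_22 = 0.
Unit clause (m_32') forces m_32 = 0.
Unit clause (m_42') forces m_42 = 0.
Case m_21 = 1:
Unit clause (m_31') forces m_31 = 0.
Unit clause (m_33) forces m_33 = 1.
Unit clause (m_41') forces m_41 = 0.
Unit clause (m_43) forces m_43 = 1.
That conflicts with the unit clause (m_43').
Backtrack on m_21: now try m_21 = 0.
Unit clause (m_23) forces m_23 = 1.
Unit clause (m_13') forces m_13 = 0.
Unit clause (m_33') forces m_33 = 0.
Unit clause (m_31) forces m_31 = 1.
Unit clause (m_41') forces m_41 = 0.
Unit clause (m_43) forces m_43 = 1.
That conflicts with the unit clause (m_43').
Neither m_21 = 1 nor m_21 = 0 works.
Backtrack on m_12: now try m_12 = 0.
Unit clause (m_13) forces m_13 = 1.
Unit clause (m_23') forces m_23 = 0.
Unit clause (m_33') forces m_33 = 0.
Unit clause (m_43') forces m_43 = 0.
Case m_21 = 1:
Unit clause (m_31') forces m_31 = 0.
Unit clause (m_32) forces m_32 = 1.
Unit clause (m_41') forces m_41 = 0.
Unit clause (m_42) forces m_42 = 1.
That conflicts with the unit clause (m_42').
Backtrack on m_21: now try m_21 = 0.
Unit clause (m_22) forces m_22 = 1.
Unit clause (m_32') forces m_32 = 0.
Unit clause (m_31) forces m_31 = 1.
Unit clause (m_41') forces m_41 = 0.
Unit clause (m_42) forces m_42 = 1.
That conflicts with the unit clause (m_42').
Neither m_21 = 1 nor m_21 = 0 works.
Neither m_12 = 1 nor m_12 = 0 works.
Backtrack on m_11: now try m_11 = 1.
Unit clause (m_21') forces m_21 = 0.
Unit clause (m_31') forces m_31 = 0.
Unit clause (m_41') forces m_41 = 0.
Case m_22 = 1:
Unit clause (m_12') forces m_12 = 0.
Unit clause (m_32') forces m_32 = 0.
Unit clause (m_33) forces m_33 = 1.
Unit clause (m_42') forces m_42 = 0.
Unit clause (m_43) forces m_43 = 1.
That conflicts with the unit clause (m_43').
Backtrack on m_22: now try m_22 = 0.
Unit clause (m_23) forces m_23 = 1.
Unit clause (m_13') forces m_13 = 0.
Unit clause (m_33') forces m_33 = 0.
Unit clause (m_32) forces m_32 = 1.
Unit clause (m_12') forces m_12 = 0.
Unit clause (m_42') forces m_42 = 0.
Unit clause (m_43) forces m_43 = 1.
That conflicts with the unit clause (m_43').
Neither m_22 = 1 nor m_22 = 0 works.
Neither m_11 = 1 nor m_11 = 0 works.

UNSATISFIABLE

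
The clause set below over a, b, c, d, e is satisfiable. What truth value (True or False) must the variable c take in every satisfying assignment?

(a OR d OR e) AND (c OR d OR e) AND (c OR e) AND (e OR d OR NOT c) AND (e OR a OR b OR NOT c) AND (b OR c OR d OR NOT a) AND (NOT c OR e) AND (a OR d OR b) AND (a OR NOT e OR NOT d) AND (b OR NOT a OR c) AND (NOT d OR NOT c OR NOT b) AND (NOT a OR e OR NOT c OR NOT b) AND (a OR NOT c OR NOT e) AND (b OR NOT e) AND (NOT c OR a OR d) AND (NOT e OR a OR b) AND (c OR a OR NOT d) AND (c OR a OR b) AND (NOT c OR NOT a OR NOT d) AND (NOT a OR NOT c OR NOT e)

Suppose c = true.
Unit clause (e) forces e = true.
Unit clause (a) forces a = true.
That conflicts with the unit clause (NOT a).
So every satisfying assignment has c = False.

False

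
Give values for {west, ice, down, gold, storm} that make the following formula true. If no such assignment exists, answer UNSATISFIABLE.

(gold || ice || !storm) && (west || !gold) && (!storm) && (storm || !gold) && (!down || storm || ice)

(!storm) alone gives storm = false.
(!gold) alone gives gold = false.
Branch on down: set down = false.
No clause remains; west, ice are free.

west=true,  ice=true,  down=false,  gold=false,  storm=false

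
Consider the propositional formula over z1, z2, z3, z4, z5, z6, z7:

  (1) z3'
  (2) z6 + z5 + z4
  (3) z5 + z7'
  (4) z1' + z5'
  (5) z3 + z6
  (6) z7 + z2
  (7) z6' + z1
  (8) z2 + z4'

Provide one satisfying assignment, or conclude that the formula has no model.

Unit clause (z3') forces z3 = 0.
Unit clause (z6) forces z6 = 1.
Unit clause (z1) forces z1 = 1.
Unit clause (z5') forces z5 = 0.
Unit clause (z7') forces z7 = 0.
Unit clause (z2) forces z2 = 1.
Every clause is now satisfied; z4 is unconstrained.

z1: 1; z2: 1; z3: 0; z4: 0; z5: 0; z6: 1; z7: 0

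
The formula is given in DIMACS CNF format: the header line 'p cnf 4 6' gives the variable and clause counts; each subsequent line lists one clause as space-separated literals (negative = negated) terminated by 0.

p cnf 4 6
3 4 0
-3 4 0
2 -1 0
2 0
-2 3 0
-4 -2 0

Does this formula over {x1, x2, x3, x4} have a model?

From the singleton clause (x2), x2 = True.
From the singleton clause (x3), x3 = True.
From the singleton clause (x4), x4 = True.
That conflicts with the unit clause (¬x4).
No assignment satisfies every clause.

No, unsatisfiable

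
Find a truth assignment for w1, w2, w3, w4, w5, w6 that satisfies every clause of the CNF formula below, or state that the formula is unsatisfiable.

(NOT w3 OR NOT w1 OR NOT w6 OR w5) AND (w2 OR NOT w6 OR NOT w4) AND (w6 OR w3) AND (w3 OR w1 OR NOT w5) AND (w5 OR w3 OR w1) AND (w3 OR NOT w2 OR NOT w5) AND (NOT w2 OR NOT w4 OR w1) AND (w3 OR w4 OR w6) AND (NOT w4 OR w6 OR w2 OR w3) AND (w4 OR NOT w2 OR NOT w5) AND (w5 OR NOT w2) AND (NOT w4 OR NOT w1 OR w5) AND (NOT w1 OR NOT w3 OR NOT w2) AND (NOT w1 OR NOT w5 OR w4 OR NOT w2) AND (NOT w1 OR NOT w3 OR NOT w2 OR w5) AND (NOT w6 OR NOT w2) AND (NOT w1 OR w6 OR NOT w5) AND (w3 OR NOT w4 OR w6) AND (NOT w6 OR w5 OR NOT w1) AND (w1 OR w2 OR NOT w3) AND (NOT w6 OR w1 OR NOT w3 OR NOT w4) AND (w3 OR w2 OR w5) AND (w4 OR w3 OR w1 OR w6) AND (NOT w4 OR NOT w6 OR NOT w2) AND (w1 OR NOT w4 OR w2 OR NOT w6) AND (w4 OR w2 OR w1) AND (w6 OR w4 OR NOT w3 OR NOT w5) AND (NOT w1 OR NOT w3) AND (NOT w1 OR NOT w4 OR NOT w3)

Suppose w6 = true.
The clause (NOT w2) is unit, so w2 = false.
The clause (NOT w4) is unit, so w4 = false.
The clause (w1) is unit, so w1 = true.
The clause (w5) is unit, so w5 = true.
The clause (NOT w3) is unit, so w3 = false.
This assignment satisfies each clause.

w1=true; w2=false; w3=false; w4=false; w5=true; w6=true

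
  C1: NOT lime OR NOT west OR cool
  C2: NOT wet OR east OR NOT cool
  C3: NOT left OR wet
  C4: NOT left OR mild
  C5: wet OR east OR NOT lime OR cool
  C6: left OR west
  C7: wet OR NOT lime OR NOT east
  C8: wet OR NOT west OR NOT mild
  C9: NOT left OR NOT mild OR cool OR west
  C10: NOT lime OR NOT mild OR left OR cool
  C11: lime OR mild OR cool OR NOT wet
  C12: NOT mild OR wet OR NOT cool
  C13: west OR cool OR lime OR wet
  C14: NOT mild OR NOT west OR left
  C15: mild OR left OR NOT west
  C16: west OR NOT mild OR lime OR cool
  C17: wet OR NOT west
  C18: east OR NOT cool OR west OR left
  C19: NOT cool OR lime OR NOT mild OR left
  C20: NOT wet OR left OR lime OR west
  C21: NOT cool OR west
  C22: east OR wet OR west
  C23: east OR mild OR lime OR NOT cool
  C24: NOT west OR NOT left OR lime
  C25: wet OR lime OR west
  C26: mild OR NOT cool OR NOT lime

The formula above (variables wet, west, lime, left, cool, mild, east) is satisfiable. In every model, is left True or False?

Suppose left = false.
Unit clause (west) forces west = true.
Unit clause (NOT mild) forces mild = false.
Now (mild) is unsatisfied and unit — conflict.
So every satisfying assignment has left = True.

True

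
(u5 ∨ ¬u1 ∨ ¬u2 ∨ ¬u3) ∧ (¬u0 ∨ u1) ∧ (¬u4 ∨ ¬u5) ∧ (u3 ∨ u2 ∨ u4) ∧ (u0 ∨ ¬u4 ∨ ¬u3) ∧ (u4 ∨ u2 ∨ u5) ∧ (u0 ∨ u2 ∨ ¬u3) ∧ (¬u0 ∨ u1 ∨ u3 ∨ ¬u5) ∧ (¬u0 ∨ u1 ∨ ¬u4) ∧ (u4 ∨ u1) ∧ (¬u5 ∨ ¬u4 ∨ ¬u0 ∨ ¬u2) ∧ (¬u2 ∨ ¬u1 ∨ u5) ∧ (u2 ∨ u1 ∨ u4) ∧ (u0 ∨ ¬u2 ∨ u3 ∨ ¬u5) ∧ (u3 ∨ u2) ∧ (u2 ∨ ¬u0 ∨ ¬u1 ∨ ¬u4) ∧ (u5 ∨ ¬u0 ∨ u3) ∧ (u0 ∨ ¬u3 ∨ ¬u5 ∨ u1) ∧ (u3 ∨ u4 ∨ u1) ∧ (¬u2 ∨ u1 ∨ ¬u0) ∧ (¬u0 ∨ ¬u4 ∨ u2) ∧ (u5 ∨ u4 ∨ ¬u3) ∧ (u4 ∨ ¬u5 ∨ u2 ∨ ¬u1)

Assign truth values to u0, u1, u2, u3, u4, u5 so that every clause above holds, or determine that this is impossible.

Case u0 = False:
Case u4 = True:
Unit clause (¬u5) forces u5 = False.
Unit clause (¬u3) forces u3 = False.
Unit clause (u2) forces u2 = True.
Unit clause (¬u1) forces u1 = False.
This assignment satisfies each clause.

u0=False,  u1=False,  u2=True,  u3=False,  u4=True,  u5=False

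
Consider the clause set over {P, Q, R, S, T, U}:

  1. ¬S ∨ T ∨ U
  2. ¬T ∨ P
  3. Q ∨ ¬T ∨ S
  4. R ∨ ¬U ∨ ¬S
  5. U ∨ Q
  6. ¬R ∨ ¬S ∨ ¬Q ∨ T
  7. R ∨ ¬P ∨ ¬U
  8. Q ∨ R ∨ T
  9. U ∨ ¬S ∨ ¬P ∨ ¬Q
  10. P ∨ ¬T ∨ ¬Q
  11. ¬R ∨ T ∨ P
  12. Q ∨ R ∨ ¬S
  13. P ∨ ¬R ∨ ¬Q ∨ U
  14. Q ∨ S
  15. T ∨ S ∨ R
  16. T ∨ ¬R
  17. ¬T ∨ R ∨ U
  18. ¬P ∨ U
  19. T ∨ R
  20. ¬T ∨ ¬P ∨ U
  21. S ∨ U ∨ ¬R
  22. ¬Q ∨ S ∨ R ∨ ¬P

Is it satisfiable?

Try T = True.
(P) alone gives P = True.
(U) alone gives U = True.
(R) alone gives R = True.
Try Q = True.
All clauses hold; S can take either value.
A satisfying assignment: P ↦ True; Q ↦ True; R ↦ True; S ↦ True; T ↦ True; U ↦ True.

Yes, satisfiable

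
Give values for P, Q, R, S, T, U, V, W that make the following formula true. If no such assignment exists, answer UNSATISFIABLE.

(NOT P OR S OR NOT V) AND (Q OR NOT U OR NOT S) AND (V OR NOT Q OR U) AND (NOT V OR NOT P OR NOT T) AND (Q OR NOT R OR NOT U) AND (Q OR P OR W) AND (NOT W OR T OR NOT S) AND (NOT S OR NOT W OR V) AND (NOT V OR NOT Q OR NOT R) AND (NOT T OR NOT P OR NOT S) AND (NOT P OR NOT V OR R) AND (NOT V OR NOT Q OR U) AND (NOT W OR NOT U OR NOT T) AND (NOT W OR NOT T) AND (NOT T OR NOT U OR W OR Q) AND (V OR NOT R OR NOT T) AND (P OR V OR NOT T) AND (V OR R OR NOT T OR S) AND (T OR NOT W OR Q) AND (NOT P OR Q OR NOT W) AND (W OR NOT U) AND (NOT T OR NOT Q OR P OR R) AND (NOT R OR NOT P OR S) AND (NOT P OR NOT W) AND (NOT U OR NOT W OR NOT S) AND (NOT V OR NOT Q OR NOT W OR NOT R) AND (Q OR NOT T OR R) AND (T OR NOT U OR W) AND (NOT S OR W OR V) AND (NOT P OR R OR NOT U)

P=true, Q=false, R=false, S=false, T=false, U=false, V=false, W=false

Suppose W = false.
(NOT U) alone gives U = false.
Suppose V = false.
(NOT Q) alone gives Q = false.
(P) alone gives P = true.
(NOT S) alone gives S = false.
(NOT R) alone gives R = false.
(NOT T) alone gives T = false.
Every clause now holds.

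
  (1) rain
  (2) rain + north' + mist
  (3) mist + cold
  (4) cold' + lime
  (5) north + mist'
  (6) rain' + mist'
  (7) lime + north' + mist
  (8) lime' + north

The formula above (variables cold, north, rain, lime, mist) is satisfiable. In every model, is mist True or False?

Suppose mist = 1.
(rain) alone gives rain = 1.
But (rain') is also a unit clause — contradiction.
So every satisfying assignment has mist = False.

False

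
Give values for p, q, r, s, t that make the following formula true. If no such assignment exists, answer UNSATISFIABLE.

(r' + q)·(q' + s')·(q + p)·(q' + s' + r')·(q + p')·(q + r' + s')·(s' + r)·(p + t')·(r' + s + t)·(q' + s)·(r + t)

UNSATISFIABLE

Branch on r: set r = 0.
(s') alone gives s = 0.
(q') alone gives q = 0.
(p) alone gives p = 1.
That conflicts with the unit clause (p').
That branch fails; take r = 1 instead.
(q) alone gives q = 1.
(s') alone gives s = 0.
That conflicts with the unit clause (s).
Either choice for r ends in contradiction.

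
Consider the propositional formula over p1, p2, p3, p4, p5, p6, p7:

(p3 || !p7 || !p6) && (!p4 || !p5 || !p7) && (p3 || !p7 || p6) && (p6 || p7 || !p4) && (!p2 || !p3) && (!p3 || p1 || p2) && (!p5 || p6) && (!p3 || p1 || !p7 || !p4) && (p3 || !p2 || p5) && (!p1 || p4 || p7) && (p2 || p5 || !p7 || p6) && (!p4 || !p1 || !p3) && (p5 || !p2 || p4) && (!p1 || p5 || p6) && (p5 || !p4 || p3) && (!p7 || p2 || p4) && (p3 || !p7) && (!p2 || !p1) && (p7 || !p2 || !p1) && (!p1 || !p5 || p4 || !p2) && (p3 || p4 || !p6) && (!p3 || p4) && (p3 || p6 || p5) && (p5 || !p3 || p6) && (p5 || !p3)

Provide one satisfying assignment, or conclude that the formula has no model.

p1 ↦ false,  p2 ↦ true,  p3 ↦ false,  p4 ↦ true,  p5 ↦ true,  p6 ↦ true,  p7 ↦ false

Try p2 = true.
The clause (!p3) is unit, so p3 = false.
The clause (p5) is unit, so p5 = true.
The clause (p6) is unit, so p6 = true.
The clause (!p7) is unit, so p7 = false.
The clause (!p1) is unit, so p1 = false.
The clause (p4) is unit, so p4 = true.
Every clause now holds.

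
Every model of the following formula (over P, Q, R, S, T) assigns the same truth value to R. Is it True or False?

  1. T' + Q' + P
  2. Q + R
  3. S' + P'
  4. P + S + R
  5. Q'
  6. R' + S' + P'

Suppose R = 0.
From the singleton clause (Q), Q = 1.
But (Q') is also a unit clause — contradiction.
So every satisfying assignment has R = True.

True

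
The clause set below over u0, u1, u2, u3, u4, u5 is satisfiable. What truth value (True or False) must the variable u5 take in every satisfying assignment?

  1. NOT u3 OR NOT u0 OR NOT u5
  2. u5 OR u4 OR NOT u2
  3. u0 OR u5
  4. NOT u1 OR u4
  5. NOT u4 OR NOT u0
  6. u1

True

Suppose u5 = false.
Unit clause (u0) forces u0 = true.
Unit clause (NOT u4) forces u4 = false.
Unit clause (NOT u2) forces u2 = false.
Unit clause (NOT u1) forces u1 = false.
Now (u1) is unsatisfied and unit — conflict.
So every satisfying assignment has u5 = True.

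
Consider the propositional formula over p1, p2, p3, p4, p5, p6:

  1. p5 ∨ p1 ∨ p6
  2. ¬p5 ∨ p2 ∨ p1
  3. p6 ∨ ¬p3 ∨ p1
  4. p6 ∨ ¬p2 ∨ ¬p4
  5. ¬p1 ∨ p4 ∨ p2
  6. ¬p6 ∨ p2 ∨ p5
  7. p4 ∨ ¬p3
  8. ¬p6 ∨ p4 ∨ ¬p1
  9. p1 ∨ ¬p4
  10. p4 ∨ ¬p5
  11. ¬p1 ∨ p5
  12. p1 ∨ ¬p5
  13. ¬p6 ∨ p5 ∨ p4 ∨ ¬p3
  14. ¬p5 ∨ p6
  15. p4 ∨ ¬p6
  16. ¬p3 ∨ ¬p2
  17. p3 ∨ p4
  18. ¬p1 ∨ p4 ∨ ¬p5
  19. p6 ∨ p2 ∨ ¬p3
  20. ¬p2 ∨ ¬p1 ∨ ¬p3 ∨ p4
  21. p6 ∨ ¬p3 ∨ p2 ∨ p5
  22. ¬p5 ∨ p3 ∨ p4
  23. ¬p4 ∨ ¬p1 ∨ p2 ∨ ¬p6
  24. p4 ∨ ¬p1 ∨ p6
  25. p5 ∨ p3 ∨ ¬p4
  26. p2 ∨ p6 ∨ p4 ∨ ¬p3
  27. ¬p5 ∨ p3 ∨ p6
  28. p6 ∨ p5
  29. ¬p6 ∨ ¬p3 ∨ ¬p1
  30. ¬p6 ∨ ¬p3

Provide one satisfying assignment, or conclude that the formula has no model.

Try p4 = True.
Unit clause (p1) forces p1 = True.
Unit clause (p5) forces p5 = True.
Unit clause (p6) forces p6 = True.
Unit clause (p2) forces p2 = True.
Unit clause (¬p3) forces p3 = False.
This assignment satisfies each clause.

p1: True; p2: True; p3: False; p4: True; p5: True; p6: True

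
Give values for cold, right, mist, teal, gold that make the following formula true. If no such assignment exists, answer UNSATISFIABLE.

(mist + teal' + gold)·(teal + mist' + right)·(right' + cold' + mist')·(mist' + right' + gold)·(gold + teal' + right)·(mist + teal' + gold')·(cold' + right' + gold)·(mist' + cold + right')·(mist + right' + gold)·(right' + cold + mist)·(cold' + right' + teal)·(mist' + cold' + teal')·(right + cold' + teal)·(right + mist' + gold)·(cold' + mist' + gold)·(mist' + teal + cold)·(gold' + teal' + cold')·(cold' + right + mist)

Try mist = 0.
Try teal = 0.
Try right = 0.
Unit clause (cold') forces cold = 0.
All clauses hold; gold can take either value.

cold: 0,  right: 0,  mist: 0,  teal: 0,  gold: 1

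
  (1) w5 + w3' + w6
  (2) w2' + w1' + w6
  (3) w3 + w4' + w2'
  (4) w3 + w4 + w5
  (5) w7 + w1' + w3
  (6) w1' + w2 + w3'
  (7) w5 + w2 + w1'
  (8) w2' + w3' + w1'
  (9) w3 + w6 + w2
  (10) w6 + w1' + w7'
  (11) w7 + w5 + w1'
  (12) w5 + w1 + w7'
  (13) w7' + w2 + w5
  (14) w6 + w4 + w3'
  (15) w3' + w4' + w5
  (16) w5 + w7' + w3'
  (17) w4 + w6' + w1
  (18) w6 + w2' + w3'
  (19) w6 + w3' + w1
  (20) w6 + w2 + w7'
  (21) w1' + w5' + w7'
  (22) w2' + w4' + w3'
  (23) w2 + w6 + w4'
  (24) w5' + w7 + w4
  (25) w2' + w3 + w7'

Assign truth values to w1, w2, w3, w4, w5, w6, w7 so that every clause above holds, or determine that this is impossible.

Case w5 = 1:
Case w1 = 0:
Case w4 = 1:
Case w3 = 0:
From the singleton clause (w2'), w2 = 0.
From the singleton clause (w6), w6 = 1.
All clauses hold; w7 can take either value.

w1 ↦ 0, w2 ↦ 0, w3 ↦ 0, w4 ↦ 1, w5 ↦ 1, w6 ↦ 1, w7 ↦ 1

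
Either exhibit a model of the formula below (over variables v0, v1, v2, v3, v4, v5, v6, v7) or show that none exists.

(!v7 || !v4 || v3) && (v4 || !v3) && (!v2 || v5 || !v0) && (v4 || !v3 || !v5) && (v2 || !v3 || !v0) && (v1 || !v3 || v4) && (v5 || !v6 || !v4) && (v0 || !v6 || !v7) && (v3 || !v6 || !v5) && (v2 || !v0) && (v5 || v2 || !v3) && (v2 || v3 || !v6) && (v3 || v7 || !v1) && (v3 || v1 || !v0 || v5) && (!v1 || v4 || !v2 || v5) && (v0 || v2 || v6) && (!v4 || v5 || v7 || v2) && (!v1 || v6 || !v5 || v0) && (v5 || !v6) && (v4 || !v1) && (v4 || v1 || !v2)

v0=false,  v1=false,  v2=true,  v3=true,  v4=true,  v5=false,  v6=false,  v7=false

Try v4 = true.
Try v7 = false.
Try v5 = false.
Unit clause (!v6) forces v6 = false.
Unit clause (v2) forces v2 = true.
Unit clause (!v0) forces v0 = false.
Try v3 = true.
All clauses hold; v1 can take either value.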